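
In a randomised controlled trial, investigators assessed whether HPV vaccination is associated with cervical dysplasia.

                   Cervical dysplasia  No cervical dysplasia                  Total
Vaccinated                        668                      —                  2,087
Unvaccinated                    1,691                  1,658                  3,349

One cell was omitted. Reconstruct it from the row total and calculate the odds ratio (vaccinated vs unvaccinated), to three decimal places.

The missing cell is in the exposed row: 2087 − 668 = 1419.
So a = 668, b = 1419, c = 1691, d = 1658.
OR = (a·d)/(b·c) = (668 × 1658) / (1419 × 1691) = 1107544 / 2399529 = 0.46157

0.462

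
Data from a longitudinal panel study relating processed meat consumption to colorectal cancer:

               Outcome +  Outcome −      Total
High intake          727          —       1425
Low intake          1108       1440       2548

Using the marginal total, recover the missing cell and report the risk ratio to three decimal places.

1.173

The missing cell is in the exposed row: 1425 − 727 = 698.
So a = 727, b = 698, c = 1108, d = 1440.
RR = [a/(a+b)] / [c/(c+d)] = (727/1425) / (1108/2548) = 0.51018/0.43485 = 1.17322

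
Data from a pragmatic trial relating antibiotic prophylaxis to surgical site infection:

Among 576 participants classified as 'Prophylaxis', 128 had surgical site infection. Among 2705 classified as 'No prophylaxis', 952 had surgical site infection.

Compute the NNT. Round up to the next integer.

Risk in treated group = 128/576 = 0.22222; risk in control = 952/2705 = 0.35194.
Absolute risk reduction = 0.35194 − 0.22222 = 0.12972
NNT = 1 / ARR = 1 / 0.12972 = 7.709 → round up → 8

8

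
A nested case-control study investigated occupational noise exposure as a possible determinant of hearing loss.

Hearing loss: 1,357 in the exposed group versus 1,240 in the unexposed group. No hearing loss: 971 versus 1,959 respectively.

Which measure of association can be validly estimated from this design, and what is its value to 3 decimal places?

2.208

From the description: a = 1357, b = 971, c = 1240, d = 1959.
This is a nested case-control study: participants were sampled on outcome status, so risks in the source population cannot be estimated directly — relative risk is not valid here. The odds ratio is the appropriate measure.
OR = (a·d)/(b·c) = (1357 × 1959) / (971 × 1240) = 2658363 / 1204040 = 2.20787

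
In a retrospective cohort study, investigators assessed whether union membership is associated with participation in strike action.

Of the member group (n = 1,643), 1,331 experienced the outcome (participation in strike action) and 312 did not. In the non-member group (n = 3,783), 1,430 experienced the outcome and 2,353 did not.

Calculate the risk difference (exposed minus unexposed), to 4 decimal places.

0.4321

From the description: a = 1331, b = 312, c = 1430, d = 2353.
Risk in exposed = 1331/1643 = 0.810103; risk in unexposed = 1430/3783 = 0.378007.
Risk difference = 0.810103 − 0.378007 = 0.432097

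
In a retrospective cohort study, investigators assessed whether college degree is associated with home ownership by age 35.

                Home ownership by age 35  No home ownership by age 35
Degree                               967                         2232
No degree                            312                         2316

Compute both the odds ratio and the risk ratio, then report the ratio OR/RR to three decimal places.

1.263

Cells: a = 967, b = 2232, c = 312, d = 2316.
OR = (967·2316)/(2232·312) = 2239572/696384 = 3.21600
Risk in exposed = 967/3199 = 0.30228; risk in unexposed = 312/2628 = 0.11872; RR = 2.54614
OR/RR = 3.21600 / 2.54614 = 1.26309
The outcome is not rare, so the OR lies further from 1 than the RR.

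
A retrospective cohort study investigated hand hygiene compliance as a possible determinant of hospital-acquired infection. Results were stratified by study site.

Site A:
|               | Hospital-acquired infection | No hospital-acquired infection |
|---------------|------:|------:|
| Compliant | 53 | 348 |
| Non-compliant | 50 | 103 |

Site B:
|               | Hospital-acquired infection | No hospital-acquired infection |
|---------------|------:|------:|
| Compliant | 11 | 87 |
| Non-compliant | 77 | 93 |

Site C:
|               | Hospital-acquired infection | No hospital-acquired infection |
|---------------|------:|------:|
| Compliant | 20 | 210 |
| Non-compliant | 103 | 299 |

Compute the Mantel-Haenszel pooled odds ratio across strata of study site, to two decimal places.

0.26

OR_MH = Σ(aᵢdᵢ/nᵢ) / Σ(bᵢcᵢ/nᵢ), where nᵢ is the stratum total.
Stratum 1 (Site A): n = 554; a·d/n = 53·103/554 = 9.8538; b·c/n = 348·50/554 = 31.4079
Stratum 2 (Site B): n = 268; a·d/n = 11·93/268 = 3.8172; b·c/n = 87·77/268 = 24.9963
Stratum 3 (Site C): n = 632; a·d/n = 20·299/632 = 9.4620; b·c/n = 210·103/632 = 34.2247
OR_MH = (9.8538 + 3.8172 + 9.4620) / (31.4079 + 24.9963 + 34.2247) = 23.1330 / 90.6289 = 0.25525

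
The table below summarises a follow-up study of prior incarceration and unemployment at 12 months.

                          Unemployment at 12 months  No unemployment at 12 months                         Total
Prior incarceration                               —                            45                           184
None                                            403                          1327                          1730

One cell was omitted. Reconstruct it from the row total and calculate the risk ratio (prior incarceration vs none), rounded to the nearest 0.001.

3.243

The missing cell is in the exposed row: 184 − 45 = 139.
So a = 139, b = 45, c = 403, d = 1327.
RR = [a/(a+b)] / [c/(c+d)] = (139/184) / (403/1730) = 0.75543/0.23295 = 3.24293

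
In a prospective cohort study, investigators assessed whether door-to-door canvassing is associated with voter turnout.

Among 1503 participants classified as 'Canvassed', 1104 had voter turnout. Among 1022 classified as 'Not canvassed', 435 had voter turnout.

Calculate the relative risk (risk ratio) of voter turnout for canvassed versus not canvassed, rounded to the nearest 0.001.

From the description: a = 1104, b = 399, c = 435, d = 587.
Risk in exposed = 1104/1503 = 0.73453; risk in unexposed = 435/1022 = 0.42564.
RR = 0.73453 / 0.42564 = 1.72573
The risk among the exposed is 1.73 times that among the unexposed.

1.726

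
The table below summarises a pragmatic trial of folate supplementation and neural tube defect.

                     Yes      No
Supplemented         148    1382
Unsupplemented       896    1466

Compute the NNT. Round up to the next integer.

Risk in treated group = 148/1530 = 0.09673; risk in control = 896/2362 = 0.37934.
Absolute risk reduction = 0.37934 − 0.09673 = 0.28261
NNT = 1 / ARR = 1 / 0.28261 = 3.538 → round up → 4

4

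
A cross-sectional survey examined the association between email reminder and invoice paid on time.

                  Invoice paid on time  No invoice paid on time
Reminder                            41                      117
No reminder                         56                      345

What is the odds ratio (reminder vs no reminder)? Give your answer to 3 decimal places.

Cells: a = 41, b = 117, c = 56, d = 345.
OR = (a·d)/(b·c) = (41 × 345) / (117 × 56) = 14145 / 6552 = 2.15888
The odds of invoice paid on time are about 2.16 times as high in the reminder group.

2.159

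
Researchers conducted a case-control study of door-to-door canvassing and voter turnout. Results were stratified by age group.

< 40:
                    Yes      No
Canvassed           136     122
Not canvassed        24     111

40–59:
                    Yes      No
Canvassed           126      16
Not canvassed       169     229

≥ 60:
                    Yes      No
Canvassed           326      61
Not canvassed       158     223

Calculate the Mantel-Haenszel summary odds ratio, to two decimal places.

OR_MH = Σ(aᵢdᵢ/nᵢ) / Σ(bᵢcᵢ/nᵢ), where nᵢ is the stratum total.
Stratum 1 (< 40): n = 393; a·d/n = 136·111/393 = 38.4122; b·c/n = 122·24/393 = 7.4504
Stratum 2 (40–59): n = 540; a·d/n = 126·229/540 = 53.4333; b·c/n = 16·169/540 = 5.0074
Stratum 3 (≥ 60): n = 768; a·d/n = 326·223/768 = 94.6589; b·c/n = 61·158/768 = 12.5495
OR_MH = (38.4122 + 53.4333 + 94.6589) / (7.4504 + 5.0074 + 12.5495) = 186.5044 / 25.0073 = 7.45801

7.46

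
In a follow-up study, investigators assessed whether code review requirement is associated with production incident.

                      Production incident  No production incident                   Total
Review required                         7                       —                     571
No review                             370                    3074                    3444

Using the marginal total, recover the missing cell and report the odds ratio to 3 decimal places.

The missing cell is in the exposed row: 571 − 7 = 564.
So a = 7, b = 564, c = 370, d = 3074.
OR = (a·d)/(b·c) = (7 × 3074) / (564 × 370) = 21518 / 208680 = 0.10311

0.103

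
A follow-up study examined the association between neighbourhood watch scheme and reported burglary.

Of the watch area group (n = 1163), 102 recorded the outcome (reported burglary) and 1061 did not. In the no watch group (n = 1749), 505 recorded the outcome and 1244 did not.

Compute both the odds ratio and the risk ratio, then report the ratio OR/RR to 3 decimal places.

From the description: a = 102, b = 1061, c = 505, d = 1244.
OR = (102·1244)/(1061·505) = 126888/535805 = 0.23682
Risk in exposed = 102/1163 = 0.08770; risk in unexposed = 505/1749 = 0.28874; RR = 0.30375
OR/RR = 0.23682 / 0.30375 = 0.77964
The outcome is not rare, so the OR lies further from 1 than the RR.

0.780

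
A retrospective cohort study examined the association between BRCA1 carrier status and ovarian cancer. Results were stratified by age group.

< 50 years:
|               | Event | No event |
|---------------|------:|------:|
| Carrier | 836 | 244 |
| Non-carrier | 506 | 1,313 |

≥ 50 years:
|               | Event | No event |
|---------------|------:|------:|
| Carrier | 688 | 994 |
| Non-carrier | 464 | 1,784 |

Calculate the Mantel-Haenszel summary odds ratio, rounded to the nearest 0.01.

OR_MH = Σ(aᵢdᵢ/nᵢ) / Σ(bᵢcᵢ/nᵢ), where nᵢ is the stratum total.
Stratum 1 (< 50 years): n = 2899; a·d/n = 836·1313/2899 = 378.6368; b·c/n = 244·506/2899 = 42.5885
Stratum 2 (≥ 50 years): n = 3930; a·d/n = 688·1784/3930 = 312.3135; b·c/n = 994·464/3930 = 117.3578
OR_MH = (378.6368 + 312.3135) / (42.5885 + 117.3578) = 690.9503 / 159.9462 = 4.31989

4.32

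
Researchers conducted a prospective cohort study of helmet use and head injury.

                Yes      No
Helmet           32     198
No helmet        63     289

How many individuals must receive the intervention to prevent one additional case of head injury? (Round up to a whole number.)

26

Risk in treated group = 32/230 = 0.13913; risk in control = 63/352 = 0.17898.
Absolute risk reduction = 0.17898 − 0.13913 = 0.03985
NNT = 1 / ARR = 1 / 0.03985 = 25.096 → round up → 26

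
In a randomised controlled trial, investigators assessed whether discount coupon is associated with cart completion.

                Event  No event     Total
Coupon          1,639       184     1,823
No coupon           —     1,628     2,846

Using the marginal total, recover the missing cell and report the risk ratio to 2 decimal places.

2.10

The missing cell is in the unexposed row: 2846 − 1628 = 1218.
So a = 1639, b = 184, c = 1218, d = 1628.
RR = [a/(a+b)] / [c/(c+d)] = (1639/1823) / (1218/2846) = 0.89907/0.42797 = 2.10078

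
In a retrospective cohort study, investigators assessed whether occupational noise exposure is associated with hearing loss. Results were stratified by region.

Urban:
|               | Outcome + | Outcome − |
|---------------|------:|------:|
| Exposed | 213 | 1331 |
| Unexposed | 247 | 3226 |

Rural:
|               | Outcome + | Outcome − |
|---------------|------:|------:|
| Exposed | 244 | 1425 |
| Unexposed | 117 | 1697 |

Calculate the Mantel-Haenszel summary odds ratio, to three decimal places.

OR_MH = Σ(aᵢdᵢ/nᵢ) / Σ(bᵢcᵢ/nᵢ), where nᵢ is the stratum total.
Stratum 1 (Urban): n = 5017; a·d/n = 213·3226/5017 = 136.9619; b·c/n = 1331·247/5017 = 65.5286
Stratum 2 (Rural): n = 3483; a·d/n = 244·1697/3483 = 118.8826; b·c/n = 1425·117/3483 = 47.8682
OR_MH = (136.9619 + 118.8826) / (65.5286 + 47.8682) = 255.8445 / 113.3968 = 2.25619

2.256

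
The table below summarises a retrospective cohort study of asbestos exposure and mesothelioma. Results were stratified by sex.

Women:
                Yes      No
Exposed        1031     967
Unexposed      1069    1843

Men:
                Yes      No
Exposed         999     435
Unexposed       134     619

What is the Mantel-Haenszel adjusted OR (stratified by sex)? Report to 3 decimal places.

2.824

OR_MH = Σ(aᵢdᵢ/nᵢ) / Σ(bᵢcᵢ/nᵢ), where nᵢ is the stratum total.
Stratum 1 (Women): n = 4910; a·d/n = 1031·1843/4910 = 386.9925; b·c/n = 967·1069/4910 = 210.5342
Stratum 2 (Men): n = 2187; a·d/n = 999·619/2187 = 282.7531; b·c/n = 435·134/2187 = 26.6529
OR_MH = (386.9925 + 282.7531) / (210.5342 + 26.6529) = 669.7456 / 237.1872 = 2.82370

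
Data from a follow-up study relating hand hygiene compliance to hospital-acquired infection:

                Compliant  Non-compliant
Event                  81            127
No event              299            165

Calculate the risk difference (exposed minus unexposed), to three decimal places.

-0.222

Reading the table with exposure as columns: a = 81 (Compliant, case), b = 299 (Compliant, non-case), c = 127 (Non-compliant, case), d = 165.
Risk in exposed = 81/380 = 0.213158; risk in unexposed = 127/292 = 0.434932.
Risk difference = 0.213158 − 0.434932 = -0.221774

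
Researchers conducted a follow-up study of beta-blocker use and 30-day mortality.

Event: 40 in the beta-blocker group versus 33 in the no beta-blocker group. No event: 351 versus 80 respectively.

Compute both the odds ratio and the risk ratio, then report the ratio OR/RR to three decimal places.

From the description: a = 40, b = 351, c = 33, d = 80.
OR = (40·80)/(351·33) = 3200/11583 = 0.27627
Risk in exposed = 40/391 = 0.10230; risk in unexposed = 33/113 = 0.29204; RR = 0.35031
OR/RR = 0.27627 / 0.35031 = 0.78864
The outcome is not rare, so the OR lies further from 1 than the RR.

0.789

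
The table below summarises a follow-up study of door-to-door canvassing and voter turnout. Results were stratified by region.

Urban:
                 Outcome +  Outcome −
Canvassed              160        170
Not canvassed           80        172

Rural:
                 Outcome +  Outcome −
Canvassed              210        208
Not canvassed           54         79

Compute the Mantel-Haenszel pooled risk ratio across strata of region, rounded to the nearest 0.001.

1.390

RR_MH = Σ(aᵢ·n₀ᵢ/nᵢ) / Σ(cᵢ·n₁ᵢ/nᵢ), with n₁ᵢ = aᵢ+bᵢ (exposed), n₀ᵢ = cᵢ+dᵢ (unexposed), nᵢ = n₁ᵢ+n₀ᵢ.
Stratum 1 (Urban): n₁ = 330, n₀ = 252, n = 582; a·n₀/n = 160·252/582 = 69.2784; c·n₁/n = 80·330/582 = 45.3608
Stratum 2 (Rural): n₁ = 418, n₀ = 133, n = 551; a·n₀/n = 210·133/551 = 50.6897; c·n₁/n = 54·418/551 = 40.9655
RR_MH = (69.2784 + 50.6897) / (45.3608 + 40.9655) = 119.9680 / 86.3263 = 1.38970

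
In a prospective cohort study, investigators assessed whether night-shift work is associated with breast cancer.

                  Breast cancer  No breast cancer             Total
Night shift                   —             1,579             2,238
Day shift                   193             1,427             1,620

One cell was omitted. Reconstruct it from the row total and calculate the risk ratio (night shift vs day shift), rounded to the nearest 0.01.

2.47

The missing cell is in the exposed row: 2238 − 1579 = 659.
So a = 659, b = 1579, c = 193, d = 1427.
RR = [a/(a+b)] / [c/(c+d)] = (659/2238) / (193/1620) = 0.29446/0.11914 = 2.47163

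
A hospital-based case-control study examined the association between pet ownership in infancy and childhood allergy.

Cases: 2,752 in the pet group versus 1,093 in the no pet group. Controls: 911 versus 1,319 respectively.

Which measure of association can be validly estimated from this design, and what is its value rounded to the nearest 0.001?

From the description: a = 2752, b = 911, c = 1093, d = 1319.
This is a hospital-based case-control study: participants were sampled on outcome status, so risks in the source population cannot be estimated directly — relative risk is not valid here. The odds ratio is the appropriate measure.
OR = (a·d)/(b·c) = (2752 × 1319) / (911 × 1093) = 3629888 / 995723 = 3.64548

3.645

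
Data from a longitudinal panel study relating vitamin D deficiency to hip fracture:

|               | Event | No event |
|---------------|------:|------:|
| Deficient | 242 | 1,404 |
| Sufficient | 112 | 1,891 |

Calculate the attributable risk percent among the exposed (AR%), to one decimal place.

Cells: a = 242, b = 1404, c = 112, d = 1891.
Risk in exposed = 242/1646 = 0.14702; risk in unexposed = 112/2003 = 0.05592.
RR = 0.14702/0.05592 = 2.62935
AR% = (RR − 1)/RR × 100 = (2.62935 − 1)/2.62935 × 100 = 61.9678%

62.0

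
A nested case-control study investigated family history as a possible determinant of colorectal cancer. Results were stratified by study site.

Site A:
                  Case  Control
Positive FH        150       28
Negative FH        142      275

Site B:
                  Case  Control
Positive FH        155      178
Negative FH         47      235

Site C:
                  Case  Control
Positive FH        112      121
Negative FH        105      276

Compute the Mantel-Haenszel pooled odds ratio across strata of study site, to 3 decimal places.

OR_MH = Σ(aᵢdᵢ/nᵢ) / Σ(bᵢcᵢ/nᵢ), where nᵢ is the stratum total.
Stratum 1 (Site A): n = 595; a·d/n = 150·275/595 = 69.3277; b·c/n = 28·142/595 = 6.6824
Stratum 2 (Site B): n = 615; a·d/n = 155·235/615 = 59.2276; b·c/n = 178·47/615 = 13.6033
Stratum 3 (Site C): n = 614; a·d/n = 112·276/614 = 50.3453; b·c/n = 121·105/614 = 20.6922
OR_MH = (69.3277 + 59.2276 + 50.3453) / (6.6824 + 13.6033 + 20.6922) = 178.9007 / 40.9778 = 4.36580

4.366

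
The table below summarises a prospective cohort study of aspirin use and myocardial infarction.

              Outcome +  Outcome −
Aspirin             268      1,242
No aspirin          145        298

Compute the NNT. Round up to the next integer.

Risk in treated group = 268/1510 = 0.17748; risk in control = 145/443 = 0.32731.
Absolute risk reduction = 0.32731 − 0.17748 = 0.14983
NNT = 1 / ARR = 1 / 0.14983 = 6.674 → round up → 7

7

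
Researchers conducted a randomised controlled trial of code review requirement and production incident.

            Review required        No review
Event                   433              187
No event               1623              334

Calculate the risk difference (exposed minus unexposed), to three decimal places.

Reading the table with exposure as columns: a = 433 (Review required, case), b = 1623 (Review required, non-case), c = 187 (No review, case), d = 334.
Risk in exposed = 433/2056 = 0.210603; risk in unexposed = 187/521 = 0.358925.
Risk difference = 0.210603 − 0.358925 = -0.148322

-0.148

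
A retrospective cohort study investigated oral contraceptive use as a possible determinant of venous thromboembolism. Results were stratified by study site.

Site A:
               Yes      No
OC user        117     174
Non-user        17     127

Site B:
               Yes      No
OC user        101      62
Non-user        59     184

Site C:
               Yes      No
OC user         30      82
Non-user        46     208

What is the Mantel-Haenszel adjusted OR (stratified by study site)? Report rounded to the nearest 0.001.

3.713

OR_MH = Σ(aᵢdᵢ/nᵢ) / Σ(bᵢcᵢ/nᵢ), where nᵢ is the stratum total.
Stratum 1 (Site A): n = 435; a·d/n = 117·127/435 = 34.1586; b·c/n = 174·17/435 = 6.8000
Stratum 2 (Site B): n = 406; a·d/n = 101·184/406 = 45.7734; b·c/n = 62·59/406 = 9.0099
Stratum 3 (Site C): n = 366; a·d/n = 30·208/366 = 17.0492; b·c/n = 82·46/366 = 10.3060
OR_MH = (34.1586 + 45.7734 + 17.0492) / (6.8000 + 9.0099 + 10.3060) = 96.9812 / 26.1159 = 3.71350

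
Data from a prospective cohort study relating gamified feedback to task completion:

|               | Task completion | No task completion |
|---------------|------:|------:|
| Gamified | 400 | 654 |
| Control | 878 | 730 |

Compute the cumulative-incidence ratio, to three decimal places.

Cells: a = 400, b = 654, c = 878, d = 730.
Risk in exposed = 400/1054 = 0.37951; risk in unexposed = 878/1608 = 0.54602.
RR = 0.37951 / 0.54602 = 0.69504
The risk is 30% lower among the exposed than among the unexposed.

0.695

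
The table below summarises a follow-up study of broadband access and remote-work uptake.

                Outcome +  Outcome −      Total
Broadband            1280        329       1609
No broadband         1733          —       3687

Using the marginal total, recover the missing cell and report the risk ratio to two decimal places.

1.69

The missing cell is in the unexposed row: 3687 − 1733 = 1954.
So a = 1280, b = 329, c = 1733, d = 1954.
RR = [a/(a+b)] / [c/(c+d)] = (1280/1609) / (1733/3687) = 0.79553/0.47003 = 1.69250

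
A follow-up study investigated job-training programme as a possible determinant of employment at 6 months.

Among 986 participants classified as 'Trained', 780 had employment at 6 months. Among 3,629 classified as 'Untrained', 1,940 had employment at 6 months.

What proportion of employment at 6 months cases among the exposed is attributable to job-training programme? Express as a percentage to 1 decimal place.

32.4

From the description: a = 780, b = 206, c = 1940, d = 1689.
Risk in exposed = 780/986 = 0.79108; risk in unexposed = 1940/3629 = 0.53458.
RR = 0.79108/0.53458 = 1.47980
AR% = (RR − 1)/RR × 100 = (1.47980 − 1)/1.47980 × 100 = 32.4233%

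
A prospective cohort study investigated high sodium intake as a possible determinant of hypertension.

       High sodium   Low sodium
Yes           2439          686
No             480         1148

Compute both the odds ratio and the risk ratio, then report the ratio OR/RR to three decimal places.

Reading the table with exposure as columns: a = 2439 (High sodium, case), b = 480 (High sodium, non-case), c = 686 (Low sodium, case), d = 1148.
OR = (2439·1148)/(480·686) = 2799972/329280 = 8.50332
Risk in exposed = 2439/2919 = 0.83556; risk in unexposed = 686/1834 = 0.37405; RR = 2.23384
OR/RR = 8.50332 / 2.23384 = 3.80658
The outcome is not rare, so the OR lies further from 1 than the RR.

3.807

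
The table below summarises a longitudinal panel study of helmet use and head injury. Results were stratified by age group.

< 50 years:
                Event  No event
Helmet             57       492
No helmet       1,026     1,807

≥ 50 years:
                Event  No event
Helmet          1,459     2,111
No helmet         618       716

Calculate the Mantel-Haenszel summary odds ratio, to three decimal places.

OR_MH = Σ(aᵢdᵢ/nᵢ) / Σ(bᵢcᵢ/nᵢ), where nᵢ is the stratum total.
Stratum 1 (< 50 years): n = 3382; a·d/n = 57·1807/3382 = 30.4551; b·c/n = 492·1026/3382 = 149.2584
Stratum 2 (≥ 50 years): n = 4904; a·d/n = 1459·716/4904 = 213.0188; b·c/n = 2111·618/4904 = 266.0273
OR_MH = (30.4551 + 213.0188) / (149.2584 + 266.0273) = 243.4738 / 415.2858 = 0.58628

0.586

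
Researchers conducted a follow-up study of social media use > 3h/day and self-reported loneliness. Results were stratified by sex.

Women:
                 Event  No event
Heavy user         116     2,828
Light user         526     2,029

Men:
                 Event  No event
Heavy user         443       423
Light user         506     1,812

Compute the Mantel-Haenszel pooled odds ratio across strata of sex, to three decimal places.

0.873

OR_MH = Σ(aᵢdᵢ/nᵢ) / Σ(bᵢcᵢ/nᵢ), where nᵢ is the stratum total.
Stratum 1 (Women): n = 5499; a·d/n = 116·2029/5499 = 42.8012; b·c/n = 2828·526/5499 = 270.5088
Stratum 2 (Men): n = 3184; a·d/n = 443·1812/3184 = 252.1093; b·c/n = 423·506/3184 = 67.2230
OR_MH = (42.8012 + 252.1093) / (270.5088 + 67.2230) = 294.9105 / 337.7318 = 0.87321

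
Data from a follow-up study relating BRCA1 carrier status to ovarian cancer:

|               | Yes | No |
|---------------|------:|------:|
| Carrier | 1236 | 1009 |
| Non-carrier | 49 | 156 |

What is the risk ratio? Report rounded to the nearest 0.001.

2.303

Cells: a = 1236, b = 1009, c = 49, d = 156.
Risk in exposed = 1236/2245 = 0.55056; risk in unexposed = 49/205 = 0.23902.
RR = 0.55056 / 0.23902 = 2.30335
The risk among the exposed is 2.30 times that among the unexposed.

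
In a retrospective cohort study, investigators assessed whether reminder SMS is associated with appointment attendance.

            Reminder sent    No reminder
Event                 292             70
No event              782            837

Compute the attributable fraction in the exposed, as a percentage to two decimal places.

Reading the table with exposure as columns: a = 292 (Reminder sent, case), b = 782 (Reminder sent, non-case), c = 70 (No reminder, case), d = 837.
Risk in exposed = 292/1074 = 0.27188; risk in unexposed = 70/907 = 0.07718.
RR = 0.27188/0.07718 = 3.52280
AR% = (RR − 1)/RR × 100 = (3.52280 − 1)/3.52280 × 100 = 71.6135%

71.61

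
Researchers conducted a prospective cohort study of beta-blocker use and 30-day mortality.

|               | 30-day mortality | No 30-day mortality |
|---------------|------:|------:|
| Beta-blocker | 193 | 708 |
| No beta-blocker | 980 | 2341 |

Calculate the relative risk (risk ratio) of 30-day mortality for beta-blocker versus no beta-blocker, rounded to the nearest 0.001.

0.726

Cells: a = 193, b = 708, c = 980, d = 2341.
Risk in exposed = 193/901 = 0.21421; risk in unexposed = 980/3321 = 0.29509.
RR = 0.21421 / 0.29509 = 0.72590
The risk is 27% lower among the exposed than among the unexposed.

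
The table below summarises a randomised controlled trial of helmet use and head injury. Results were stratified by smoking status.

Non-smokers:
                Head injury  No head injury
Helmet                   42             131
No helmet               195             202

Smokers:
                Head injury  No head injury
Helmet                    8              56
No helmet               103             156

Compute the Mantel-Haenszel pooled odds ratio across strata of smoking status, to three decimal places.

OR_MH = Σ(aᵢdᵢ/nᵢ) / Σ(bᵢcᵢ/nᵢ), where nᵢ is the stratum total.
Stratum 1 (Non-smokers): n = 570; a·d/n = 42·202/570 = 14.8842; b·c/n = 131·195/570 = 44.8158
Stratum 2 (Smokers): n = 323; a·d/n = 8·156/323 = 3.8638; b·c/n = 56·103/323 = 17.8576
OR_MH = (14.8842 + 3.8638) / (44.8158 + 17.8576) = 18.7480 / 62.6734 = 0.29914

0.299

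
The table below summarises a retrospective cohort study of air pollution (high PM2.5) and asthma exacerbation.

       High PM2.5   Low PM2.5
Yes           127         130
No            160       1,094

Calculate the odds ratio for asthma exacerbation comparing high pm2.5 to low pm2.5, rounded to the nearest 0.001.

6.680

Reading the table with exposure as columns: a = 127 (High PM2.5, case), b = 160 (High PM2.5, non-case), c = 130 (Low PM2.5, case), d = 1094.
OR = (a·d)/(b·c) = (127 × 1094) / (160 × 130) = 138938 / 20800 = 6.67971
The odds of asthma exacerbation are about 6.68 times as high in the high pm2.5 group.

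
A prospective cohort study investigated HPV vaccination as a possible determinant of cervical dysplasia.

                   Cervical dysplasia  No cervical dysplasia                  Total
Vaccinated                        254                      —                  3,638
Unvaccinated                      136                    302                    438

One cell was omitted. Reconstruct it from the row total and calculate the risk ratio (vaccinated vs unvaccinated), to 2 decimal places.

The missing cell is in the exposed row: 3638 − 254 = 3384.
So a = 254, b = 3384, c = 136, d = 302.
RR = [a/(a+b)] / [c/(c+d)] = (254/3638) / (136/438) = 0.06982/0.31050 = 0.22486

0.22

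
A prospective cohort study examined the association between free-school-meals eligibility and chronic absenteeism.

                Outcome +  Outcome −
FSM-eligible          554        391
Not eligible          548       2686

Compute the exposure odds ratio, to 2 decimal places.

Cells: a = 554, b = 391, c = 548, d = 2686.
OR = (a·d)/(b·c) = (554 × 2686) / (391 × 548) = 1488044 / 214268 = 6.94478
The odds of chronic absenteeism are about 6.94 times as high in the fsm-eligible group.

6.94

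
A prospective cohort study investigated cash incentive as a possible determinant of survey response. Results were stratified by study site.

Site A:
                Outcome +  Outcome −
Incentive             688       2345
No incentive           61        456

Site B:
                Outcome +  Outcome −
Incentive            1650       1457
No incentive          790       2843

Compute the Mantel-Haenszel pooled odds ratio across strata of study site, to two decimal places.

3.72

OR_MH = Σ(aᵢdᵢ/nᵢ) / Σ(bᵢcᵢ/nᵢ), where nᵢ is the stratum total.
Stratum 1 (Site A): n = 3550; a·d/n = 688·456/3550 = 88.3741; b·c/n = 2345·61/3550 = 40.2944
Stratum 2 (Site B): n = 6740; a·d/n = 1650·2843/6740 = 695.9866; b·c/n = 1457·790/6740 = 170.7760
OR_MH = (88.3741 + 695.9866) / (40.2944 + 170.7760) = 784.3607 / 211.0703 = 3.71611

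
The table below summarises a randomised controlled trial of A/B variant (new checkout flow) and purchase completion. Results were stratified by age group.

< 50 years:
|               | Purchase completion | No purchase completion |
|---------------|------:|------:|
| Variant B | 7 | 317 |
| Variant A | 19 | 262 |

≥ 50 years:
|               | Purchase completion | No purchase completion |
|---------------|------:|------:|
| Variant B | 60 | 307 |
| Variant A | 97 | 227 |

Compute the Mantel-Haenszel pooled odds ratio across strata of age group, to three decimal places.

OR_MH = Σ(aᵢdᵢ/nᵢ) / Σ(bᵢcᵢ/nᵢ), where nᵢ is the stratum total.
Stratum 1 (< 50 years): n = 605; a·d/n = 7·262/605 = 3.0314; b·c/n = 317·19/605 = 9.9554
Stratum 2 (≥ 50 years): n = 691; a·d/n = 60·227/691 = 19.7106; b·c/n = 307·97/691 = 43.0955
OR_MH = (3.0314 + 19.7106) / (9.9554 + 43.0955) = 22.7420 / 53.0509 = 0.42868

0.429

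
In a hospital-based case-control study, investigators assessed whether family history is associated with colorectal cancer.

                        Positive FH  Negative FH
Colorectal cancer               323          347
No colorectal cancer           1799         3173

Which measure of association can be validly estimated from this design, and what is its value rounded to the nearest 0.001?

Reading the table with exposure as columns: a = 323 (Positive FH, case), b = 1799 (Positive FH, non-case), c = 347 (Negative FH, case), d = 3173.
This is a hospital-based case-control study: participants were sampled on outcome status, so risks in the source population cannot be estimated directly — relative risk is not valid here. The odds ratio is the appropriate measure.
OR = (a·d)/(b·c) = (323 × 3173) / (1799 × 347) = 1024879 / 624253 = 1.64177

1.642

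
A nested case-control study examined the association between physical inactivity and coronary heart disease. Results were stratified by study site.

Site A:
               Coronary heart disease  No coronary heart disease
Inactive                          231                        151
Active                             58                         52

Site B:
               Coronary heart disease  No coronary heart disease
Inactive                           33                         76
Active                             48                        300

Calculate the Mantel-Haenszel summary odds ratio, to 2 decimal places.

OR_MH = Σ(aᵢdᵢ/nᵢ) / Σ(bᵢcᵢ/nᵢ), where nᵢ is the stratum total.
Stratum 1 (Site A): n = 492; a·d/n = 231·52/492 = 24.4146; b·c/n = 151·58/492 = 17.8008
Stratum 2 (Site B): n = 457; a·d/n = 33·300/457 = 21.6630; b·c/n = 76·48/457 = 7.9825
OR_MH = (24.4146 + 21.6630) / (17.8008 + 7.9825) = 46.0777 / 25.7833 = 1.78711

1.79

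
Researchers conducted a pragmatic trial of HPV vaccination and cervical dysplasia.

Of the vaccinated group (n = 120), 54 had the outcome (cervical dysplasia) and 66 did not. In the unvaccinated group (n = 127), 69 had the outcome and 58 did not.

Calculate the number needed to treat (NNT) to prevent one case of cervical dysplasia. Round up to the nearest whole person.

Risk in treated group = 54/120 = 0.45000; risk in control = 69/127 = 0.54331.
Absolute risk reduction = 0.54331 − 0.45000 = 0.09331
NNT = 1 / ARR = 1 / 0.09331 = 10.717 → round up → 11

11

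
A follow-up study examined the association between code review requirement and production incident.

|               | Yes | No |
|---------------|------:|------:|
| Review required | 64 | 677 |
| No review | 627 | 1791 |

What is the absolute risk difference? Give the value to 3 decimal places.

-0.173

Cells: a = 64, b = 677, c = 627, d = 1791.
Risk in exposed = 64/741 = 0.086370; risk in unexposed = 627/2418 = 0.259305.
Risk difference = 0.086370 − 0.259305 = -0.172935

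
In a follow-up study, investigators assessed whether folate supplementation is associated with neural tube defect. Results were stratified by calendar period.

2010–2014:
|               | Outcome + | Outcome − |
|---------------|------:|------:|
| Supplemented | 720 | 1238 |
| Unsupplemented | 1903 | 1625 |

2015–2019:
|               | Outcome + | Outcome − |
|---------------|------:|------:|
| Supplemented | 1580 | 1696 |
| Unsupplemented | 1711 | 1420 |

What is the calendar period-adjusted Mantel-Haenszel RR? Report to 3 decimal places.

0.795

RR_MH = Σ(aᵢ·n₀ᵢ/nᵢ) / Σ(cᵢ·n₁ᵢ/nᵢ), with n₁ᵢ = aᵢ+bᵢ (exposed), n₀ᵢ = cᵢ+dᵢ (unexposed), nᵢ = n₁ᵢ+n₀ᵢ.
Stratum 1 (2010–2014): n₁ = 1958, n₀ = 3528, n = 5486; a·n₀/n = 720·3528/5486 = 463.0259; c·n₁/n = 1903·1958/5486 = 679.1969
Stratum 2 (2015–2019): n₁ = 3276, n₀ = 3131, n = 6407; a·n₀/n = 1580·3131/6407 = 772.1211; c·n₁/n = 1711·3276/6407 = 874.8612
RR_MH = (463.0259 + 772.1211) / (679.1969 + 874.8612) = 1235.1470 / 1554.0581 = 0.79479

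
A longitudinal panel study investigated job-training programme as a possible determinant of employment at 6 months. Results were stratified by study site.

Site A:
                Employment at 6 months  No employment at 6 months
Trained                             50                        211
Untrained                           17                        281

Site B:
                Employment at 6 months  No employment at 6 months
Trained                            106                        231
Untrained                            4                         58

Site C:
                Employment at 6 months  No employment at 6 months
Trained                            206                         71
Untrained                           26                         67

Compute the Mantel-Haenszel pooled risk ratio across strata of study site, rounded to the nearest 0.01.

RR_MH = Σ(aᵢ·n₀ᵢ/nᵢ) / Σ(cᵢ·n₁ᵢ/nᵢ), with n₁ᵢ = aᵢ+bᵢ (exposed), n₀ᵢ = cᵢ+dᵢ (unexposed), nᵢ = n₁ᵢ+n₀ᵢ.
Stratum 1 (Site A): n₁ = 261, n₀ = 298, n = 559; a·n₀/n = 50·298/559 = 26.6547; c·n₁/n = 17·261/559 = 7.9374
Stratum 2 (Site B): n₁ = 337, n₀ = 62, n = 399; a·n₀/n = 106·62/399 = 16.4712; c·n₁/n = 4·337/399 = 3.3784
Stratum 3 (Site C): n₁ = 277, n₀ = 93, n = 370; a·n₀/n = 206·93/370 = 51.7784; c·n₁/n = 26·277/370 = 19.4649
RR_MH = (26.6547 + 16.4712 + 51.7784) / (7.9374 + 3.3784 + 19.4649) = 94.9043 / 30.7807 = 3.08324

3.08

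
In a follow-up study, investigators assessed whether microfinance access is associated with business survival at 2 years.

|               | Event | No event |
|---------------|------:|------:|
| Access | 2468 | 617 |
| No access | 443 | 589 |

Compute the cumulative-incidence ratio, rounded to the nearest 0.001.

1.864

Cells: a = 2468, b = 617, c = 443, d = 589.
Risk in exposed = 2468/3085 = 0.80000; risk in unexposed = 443/1032 = 0.42926.
RR = 0.80000 / 0.42926 = 1.86366
The risk among the exposed is 1.86 times that among the unexposed.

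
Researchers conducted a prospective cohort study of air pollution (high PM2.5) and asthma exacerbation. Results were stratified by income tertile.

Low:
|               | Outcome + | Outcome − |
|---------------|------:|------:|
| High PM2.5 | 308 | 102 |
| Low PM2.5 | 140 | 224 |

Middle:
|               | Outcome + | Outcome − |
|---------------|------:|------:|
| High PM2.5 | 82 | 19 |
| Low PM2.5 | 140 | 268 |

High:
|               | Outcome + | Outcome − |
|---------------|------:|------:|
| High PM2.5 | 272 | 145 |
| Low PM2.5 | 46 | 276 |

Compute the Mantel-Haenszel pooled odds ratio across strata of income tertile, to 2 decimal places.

7.15

OR_MH = Σ(aᵢdᵢ/nᵢ) / Σ(bᵢcᵢ/nᵢ), where nᵢ is the stratum total.
Stratum 1 (Low): n = 774; a·d/n = 308·224/774 = 89.1370; b·c/n = 102·140/774 = 18.4496
Stratum 2 (Middle): n = 509; a·d/n = 82·268/509 = 43.1749; b·c/n = 19·140/509 = 5.2259
Stratum 3 (High): n = 739; a·d/n = 272·276/739 = 101.5859; b·c/n = 145·46/739 = 9.0257
OR_MH = (89.1370 + 43.1749 + 101.5859) / (18.4496 + 5.2259 + 9.0257) = 233.8977 / 32.7013 = 7.15256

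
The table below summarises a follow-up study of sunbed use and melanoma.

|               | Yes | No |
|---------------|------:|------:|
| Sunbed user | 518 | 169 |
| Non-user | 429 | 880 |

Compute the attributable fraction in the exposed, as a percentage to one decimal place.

56.5

Cells: a = 518, b = 169, c = 429, d = 880.
Risk in exposed = 518/687 = 0.75400; risk in unexposed = 429/1309 = 0.32773.
RR = 0.75400/0.32773 = 2.30068
AR% = (RR − 1)/RR × 100 = (2.30068 − 1)/2.30068 × 100 = 56.5345%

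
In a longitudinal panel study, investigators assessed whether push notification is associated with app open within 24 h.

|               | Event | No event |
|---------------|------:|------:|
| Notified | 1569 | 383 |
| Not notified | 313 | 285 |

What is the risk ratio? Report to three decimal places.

1.536

Cells: a = 1569, b = 383, c = 313, d = 285.
Risk in exposed = 1569/1952 = 0.80379; risk in unexposed = 313/598 = 0.52341.
RR = 0.80379 / 0.52341 = 1.53568
The risk among the exposed is 1.54 times that among the unexposed.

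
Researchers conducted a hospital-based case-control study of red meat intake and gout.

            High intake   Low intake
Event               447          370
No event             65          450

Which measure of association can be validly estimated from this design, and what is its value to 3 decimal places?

8.364

Reading the table with exposure as columns: a = 447 (High intake, case), b = 65 (High intake, non-case), c = 370 (Low intake, case), d = 450.
This is a hospital-based case-control study: participants were sampled on outcome status, so risks in the source population cannot be estimated directly — relative risk is not valid here. The odds ratio is the appropriate measure.
OR = (a·d)/(b·c) = (447 × 450) / (65 × 370) = 201150 / 24050 = 8.36383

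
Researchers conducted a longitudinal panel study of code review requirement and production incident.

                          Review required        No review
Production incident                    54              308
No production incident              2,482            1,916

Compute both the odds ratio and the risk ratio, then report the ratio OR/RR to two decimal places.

0.88

Reading the table with exposure as columns: a = 54 (Review required, case), b = 2482 (Review required, non-case), c = 308 (No review, case), d = 1916.
OR = (54·1916)/(2482·308) = 103464/764456 = 0.13534
Risk in exposed = 54/2536 = 0.02129; risk in unexposed = 308/2224 = 0.13849; RR = 0.15375
OR/RR = 0.13534 / 0.15375 = 0.88025
The outcome is not rare, so the OR lies further from 1 than the RR.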